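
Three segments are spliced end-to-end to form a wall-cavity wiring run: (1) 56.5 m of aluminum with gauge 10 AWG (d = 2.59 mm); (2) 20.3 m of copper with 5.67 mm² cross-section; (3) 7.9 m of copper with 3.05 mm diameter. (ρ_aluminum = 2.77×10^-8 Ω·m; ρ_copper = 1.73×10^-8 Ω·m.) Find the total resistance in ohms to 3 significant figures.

Seg 1: A = π(2.59/2 mm)² = π(1.2950e-03 m)² = 5.269e-06 m²
R_1 = (2.77×10^-8)(56.5)/(5.269e-06) = 0.2971 Ω
Seg 2: A = 5.67 mm² = 5.670e-06 m²
R_2 = (1.73×10^-8)(20.3)/(5.670e-06) = 0.06194 Ω
Seg 3: A = π(d/2)² = π(1.5250e-03 m)² = 7.306e-06 m²
R_3 = (1.73×10^-8)(7.9)/(7.306e-06) = 0.01871 Ω
R_total = R_1 + R_2 + R_3 = 0.378 Ω

0.378 Ω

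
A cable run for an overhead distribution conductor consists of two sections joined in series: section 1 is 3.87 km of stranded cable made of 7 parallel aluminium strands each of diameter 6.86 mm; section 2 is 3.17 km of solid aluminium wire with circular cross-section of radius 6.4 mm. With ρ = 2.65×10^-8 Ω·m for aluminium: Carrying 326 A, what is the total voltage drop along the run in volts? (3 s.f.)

342 V

Section 1: A_strand = π(3.4300e-03)² = 3.696e-05 m²; R₁ = ρL/(N·A_s) = (2.65×10^-8)(3870)/(7×3.696e-05) = 0.3964 Ω
Section 2: A = πr² = π(6.4000e-03 m)² = 1.287e-04 m²
R₂ = (2.65×10^-8)(3170)/(1.287e-04) = 0.6528 Ω
R = R₁ + R₂ = 1.049 Ω
V = IR = 326 × 1.049 = 342 V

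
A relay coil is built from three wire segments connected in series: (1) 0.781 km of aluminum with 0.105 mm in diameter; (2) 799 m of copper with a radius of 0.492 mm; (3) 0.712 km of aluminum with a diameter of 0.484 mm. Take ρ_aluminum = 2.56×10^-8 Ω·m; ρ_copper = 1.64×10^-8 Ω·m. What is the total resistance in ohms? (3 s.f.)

Seg 1: A = π(d/2)² = π(5.2500e-05 m)² = 8.659e-09 m²
R_1 = (2.56×10^-8)(781)/(8.659e-09) = 2309 Ω
Seg 2: A = πr² = π(4.9200e-04 m)² = 7.605e-07 m²
R_2 = (1.64×10^-8)(799)/(7.605e-07) = 17.23 Ω
Seg 3: A = π(d/2)² = π(2.4200e-04 m)² = 1.840e-07 m²
R_3 = (2.56×10^-8)(712)/(1.840e-07) = 99.07 Ω
R_total = R_1 + R_2 + R_3 = 2430 Ω

2430 Ω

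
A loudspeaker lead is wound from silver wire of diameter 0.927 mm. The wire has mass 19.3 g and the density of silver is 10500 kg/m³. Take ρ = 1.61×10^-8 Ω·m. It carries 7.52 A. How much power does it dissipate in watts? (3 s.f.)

3.67 W

A = π(d/2)² = π(4.6350e-04 m)² = 6.7492e-07 m²
L = m/(density·A) = 0.0193/(10500×6.7492e-07) = 2.723 m
R = ρL/A = (1.61×10^-8)(2.723)/(6.7492e-07) = 0.06497 Ω
P = I²R = (7.52)² × 0.06497 = 3.67 W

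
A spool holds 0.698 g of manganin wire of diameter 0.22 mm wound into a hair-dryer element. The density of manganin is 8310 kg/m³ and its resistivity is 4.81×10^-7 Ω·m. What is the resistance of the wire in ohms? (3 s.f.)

28.0 Ω

A = π(d/2)² = π(1.1000e-04 m)² = 3.8013e-08 m²
L = m/(density·A) = 6.980×10^-4/(8310×3.8013e-08) = 2.21 m
R = ρL/A = (4.81×10^-7)(2.21)/(3.8013e-08) = 28.0 Ω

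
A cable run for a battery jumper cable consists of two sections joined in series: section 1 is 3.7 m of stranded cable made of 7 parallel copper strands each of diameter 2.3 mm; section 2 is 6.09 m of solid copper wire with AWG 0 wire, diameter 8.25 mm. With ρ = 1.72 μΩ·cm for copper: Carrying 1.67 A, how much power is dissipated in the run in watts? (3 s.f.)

0.0116 W

ρ = 1.72 μΩ·cm = 1.72×10^-8 Ω·m
Section 1: A_strand = π(1.1500e-03)² = 4.155e-06 m²; R₁ = ρL/(N·A_s) = (1.72×10^-8)(3.7)/(7×4.155e-06) = 0.002188 Ω
Section 2: A = π(8.25/2 mm)² = π(4.1250e-03 m)² = 5.346e-05 m²
R₂ = (1.72×10^-8)(6.09)/(5.346e-05) = 0.00196 Ω
R = R₁ + R₂ = 0.004148 Ω
P = I²R = (1.67)² × 0.004148 = 0.0116 W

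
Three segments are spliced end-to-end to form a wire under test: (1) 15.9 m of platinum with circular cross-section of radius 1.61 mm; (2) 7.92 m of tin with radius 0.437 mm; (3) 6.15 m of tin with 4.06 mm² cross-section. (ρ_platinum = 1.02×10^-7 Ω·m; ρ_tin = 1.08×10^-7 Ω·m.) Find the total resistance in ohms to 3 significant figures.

1.79 Ω

Seg 1: A = πr² = π(1.6100e-03 m)² = 8.143e-06 m²
R_1 = (1.02×10^-7)(15.9)/(8.143e-06) = 0.1992 Ω
Seg 2: A = πr² = π(4.3700e-04 m)² = 5.999e-07 m²
R_2 = (1.08×10^-7)(7.92)/(5.999e-07) = 1.426 Ω
Seg 3: A = 4.06 mm² = 4.060e-06 m²
R_3 = (1.08×10^-7)(6.15)/(4.060e-06) = 0.1636 Ω
R_total = R_1 + R_2 + R_3 = 1.79 Ω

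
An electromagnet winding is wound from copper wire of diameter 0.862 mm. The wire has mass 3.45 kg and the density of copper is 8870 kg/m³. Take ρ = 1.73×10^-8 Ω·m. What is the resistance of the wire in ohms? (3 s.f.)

19.8 Ω

A = π(d/2)² = π(4.3100e-04 m)² = 5.8359e-07 m²
L = m/(density·A) = 3.45/(8870×5.8359e-07) = 666.5 m
R = ρL/A = (1.73×10^-8)(666.5)/(5.8359e-07) = 19.8 Ω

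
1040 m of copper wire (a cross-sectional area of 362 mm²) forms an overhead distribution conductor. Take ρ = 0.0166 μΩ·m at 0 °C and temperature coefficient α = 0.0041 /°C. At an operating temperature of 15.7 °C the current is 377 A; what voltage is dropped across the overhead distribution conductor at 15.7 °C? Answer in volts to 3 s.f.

19.1 V

ρ = 0.0166 μΩ·m = 1.66×10^-8 Ω·m
A = 362 mm² = 3.620e-04 m²
R₍0₎ = ρL/A = (1.66×10^-8)(1040)/(3.620e-04) = 0.04769 Ω
R₍15.7₎ = R₍0₎(1 + αΔT) = 0.04769 × (1 + 0.0041×15.7) = 0.05076 Ω
V = IR = 377 × 0.05076 = 19.1 V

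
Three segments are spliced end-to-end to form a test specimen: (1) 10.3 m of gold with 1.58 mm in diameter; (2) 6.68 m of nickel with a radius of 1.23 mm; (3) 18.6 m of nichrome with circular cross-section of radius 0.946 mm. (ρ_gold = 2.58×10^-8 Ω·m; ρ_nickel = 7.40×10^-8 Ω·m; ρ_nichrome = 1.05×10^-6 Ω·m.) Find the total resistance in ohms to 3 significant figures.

Seg 1: A = π(d/2)² = π(7.9000e-04 m)² = 1.961e-06 m²
R_1 = (2.58×10^-8)(10.3)/(1.961e-06) = 0.1355 Ω
Seg 2: A = πr² = π(1.2300e-03 m)² = 4.753e-06 m²
R_2 = (7.40×10^-8)(6.68)/(4.753e-06) = 0.104 Ω
Seg 3: A = πr² = π(9.4600e-04 m)² = 2.811e-06 m²
R_3 = (1.05×10^-6)(18.6)/(2.811e-06) = 6.947 Ω
R_total = R_1 + R_2 + R_3 = 7.19 Ω

7.19 Ω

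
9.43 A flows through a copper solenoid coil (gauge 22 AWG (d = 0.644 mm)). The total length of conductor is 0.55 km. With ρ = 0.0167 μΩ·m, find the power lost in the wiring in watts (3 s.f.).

2510 W

ρ = 0.0167 μΩ·m = 1.67×10^-8 Ω·m
A = π(0.644/2 mm)² = π(3.2200e-04 m)² = 3.257e-07 m²
R = ρL/A = (1.67×10^-8)(550)/(3.257e-07) = 28.2 Ω
P = I²R = (9.43)² × 28.2 = 2510 W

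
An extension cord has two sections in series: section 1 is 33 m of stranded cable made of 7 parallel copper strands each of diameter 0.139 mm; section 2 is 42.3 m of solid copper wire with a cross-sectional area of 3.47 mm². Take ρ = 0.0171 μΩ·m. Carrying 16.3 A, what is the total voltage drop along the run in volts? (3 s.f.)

90.0 V

ρ = 0.0171 μΩ·m = 1.71×10^-8 Ω·m
Section 1: A_strand = π(6.9500e-05)² = 1.517e-08 m²; R₁ = ρL/(N·A_s) = (1.71×10^-8)(33)/(7×1.517e-08) = 5.312 Ω
Section 2: A = 3.47 mm² = 3.470e-06 m²
R₂ = (1.71×10^-8)(42.3)/(3.470e-06) = 0.2085 Ω
R = R₁ + R₂ = 5.521 Ω
V = IR = 16.3 × 5.521 = 90.0 V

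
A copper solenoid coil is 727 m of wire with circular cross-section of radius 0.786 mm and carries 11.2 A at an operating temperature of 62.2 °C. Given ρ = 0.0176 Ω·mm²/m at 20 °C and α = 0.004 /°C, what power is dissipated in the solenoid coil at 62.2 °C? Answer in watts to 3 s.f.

ρ = 0.0176 Ω·mm²/m = 1.76×10^-8 Ω·m
A = πr² = π(7.8600e-04 m)² = 1.941e-06 m²
R₍20₎ = ρL/A = (1.76×10^-8)(727)/(1.941e-06) = 6.593 Ω
R₍62.2₎ = R₍20₎(1 + αΔT) = 6.593 × (1 + 0.004×42.2) = 7.705 Ω
P = I²R = (11.2)² × 7.705 = 967 W

967 W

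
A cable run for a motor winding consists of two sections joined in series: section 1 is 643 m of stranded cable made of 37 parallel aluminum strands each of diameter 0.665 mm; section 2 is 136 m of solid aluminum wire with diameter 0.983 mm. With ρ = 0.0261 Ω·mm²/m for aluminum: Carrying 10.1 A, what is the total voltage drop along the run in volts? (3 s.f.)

60.4 V

ρ = 0.0261 Ω·mm²/m = 2.61×10^-8 Ω·m
Section 1: A_strand = π(3.3250e-04)² = 3.473e-07 m²; R₁ = ρL/(N·A_s) = (2.61×10^-8)(643)/(37×3.473e-07) = 1.306 Ω
Section 2: A = π(d/2)² = π(4.9150e-04 m)² = 7.589e-07 m²
R₂ = (2.61×10^-8)(136)/(7.589e-07) = 4.677 Ω
R = R₁ + R₂ = 5.983 Ω
V = IR = 10.1 × 5.983 = 60.4 V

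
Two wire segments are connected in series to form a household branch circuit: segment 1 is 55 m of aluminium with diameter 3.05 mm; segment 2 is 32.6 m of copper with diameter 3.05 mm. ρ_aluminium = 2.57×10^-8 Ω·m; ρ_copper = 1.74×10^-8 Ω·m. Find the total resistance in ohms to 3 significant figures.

Segment 1: A = π(d/2)² = π(1.5250e-03 m)² = 7.306e-06 m²
R₁ = ρL/A = (2.57×10^-8)(55)/(7.306e-06) = 0.1935 Ω
R₂ = (1.74×10^-8)(32.6)/(7.306e-06) = 0.07764 Ω
R = R₁ + R₂ = 0.271 Ω

0.271 Ω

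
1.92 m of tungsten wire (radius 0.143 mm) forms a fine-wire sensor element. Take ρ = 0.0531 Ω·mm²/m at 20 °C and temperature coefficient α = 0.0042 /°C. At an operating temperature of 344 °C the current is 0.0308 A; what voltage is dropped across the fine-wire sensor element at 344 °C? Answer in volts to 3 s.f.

ρ = 0.0531 Ω·mm²/m = 5.31×10^-8 Ω·m
A = πr² = π(1.4300e-04 m)² = 6.424e-08 m²
R₍20₎ = ρL/A = (5.31×10^-8)(1.92)/(6.424e-08) = 1.587 Ω
R₍344₎ = R₍20₎(1 + αΔT) = 1.587 × (1 + 0.0042×324) = 3.747 Ω
V = IR = 0.0308 × 3.747 = 0.115 V

0.115 V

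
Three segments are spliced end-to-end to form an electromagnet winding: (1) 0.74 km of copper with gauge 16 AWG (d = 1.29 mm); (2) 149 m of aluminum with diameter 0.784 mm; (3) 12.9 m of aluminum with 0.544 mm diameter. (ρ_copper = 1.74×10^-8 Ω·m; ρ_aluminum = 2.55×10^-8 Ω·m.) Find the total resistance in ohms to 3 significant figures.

19.1 Ω

Seg 1: A = π(1.29/2 mm)² = π(6.4500e-04 m)² = 1.307e-06 m²
R_1 = (1.74×10^-8)(740)/(1.307e-06) = 9.852 Ω
Seg 2: A = π(d/2)² = π(3.9200e-04 m)² = 4.827e-07 m²
R_2 = (2.55×10^-8)(149)/(4.827e-07) = 7.871 Ω
Seg 3: A = π(d/2)² = π(2.7200e-04 m)² = 2.324e-07 m²
R_3 = (2.55×10^-8)(12.9)/(2.324e-07) = 1.415 Ω
R_total = R_1 + R_2 + R_3 = 19.1 Ω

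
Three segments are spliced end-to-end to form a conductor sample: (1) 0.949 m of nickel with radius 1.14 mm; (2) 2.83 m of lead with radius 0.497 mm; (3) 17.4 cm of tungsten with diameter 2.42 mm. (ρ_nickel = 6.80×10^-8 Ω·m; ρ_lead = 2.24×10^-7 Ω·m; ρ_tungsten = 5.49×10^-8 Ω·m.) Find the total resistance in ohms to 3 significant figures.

0.835 Ω

Seg 1: A = πr² = π(1.1400e-03 m)² = 4.083e-06 m²
R_1 = (6.80×10^-8)(0.949)/(4.083e-06) = 0.01581 Ω
Seg 2: A = πr² = π(4.9700e-04 m)² = 7.760e-07 m²
R_2 = (2.24×10^-7)(2.83)/(7.760e-07) = 0.8169 Ω
Seg 3: A = π(d/2)² = π(1.2100e-03 m)² = 4.600e-06 m²
R_3 = (5.49×10^-8)(0.174)/(4.600e-06) = 0.002077 Ω
R_total = R_1 + R_2 + R_3 = 0.835 Ω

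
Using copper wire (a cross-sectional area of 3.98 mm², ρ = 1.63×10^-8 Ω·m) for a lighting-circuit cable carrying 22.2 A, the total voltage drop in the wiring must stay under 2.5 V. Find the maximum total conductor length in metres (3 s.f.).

A = 3.98 mm² = 3.980e-06 m²
L_max = V_max·A/(1·ρI) = (2.5)(3.980e-06)/(1.63×10^-8×22.2) = 27.5 m

27.5 m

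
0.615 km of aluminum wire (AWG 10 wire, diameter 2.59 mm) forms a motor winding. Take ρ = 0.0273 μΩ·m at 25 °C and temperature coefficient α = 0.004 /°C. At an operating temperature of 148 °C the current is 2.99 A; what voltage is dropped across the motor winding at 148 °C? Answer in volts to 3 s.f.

14.2 V

ρ = 0.0273 μΩ·m = 2.73×10^-8 Ω·m
A = π(2.59/2 mm)² = π(1.2950e-03 m)² = 5.269e-06 m²
R₍25₎ = ρL/A = (2.73×10^-8)(615)/(5.269e-06) = 3.187 Ω
R₍148₎ = R₍25₎(1 + αΔT) = 3.187 × (1 + 0.004×123) = 4.755 Ω
V = IR = 2.99 × 4.755 = 14.2 V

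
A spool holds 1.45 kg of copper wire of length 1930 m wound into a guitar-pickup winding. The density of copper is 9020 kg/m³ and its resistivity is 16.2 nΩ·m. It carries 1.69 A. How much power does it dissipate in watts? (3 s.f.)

1070 W

ρ = 16.2 nΩ·m = 1.62×10^-8 Ω·m
A = m/(density·L) = 1.45/(9020×1930) = 8.3292e-08 m²
R = ρL/A = (1.62×10^-8)(1930)/(8.3292e-08) = 375.4 Ω
P = I²R = (1.69)² × 375.4 = 1070 W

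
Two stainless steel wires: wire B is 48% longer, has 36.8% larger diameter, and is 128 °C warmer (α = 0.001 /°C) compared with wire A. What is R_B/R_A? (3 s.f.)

R ∝ ρL/d² with ρ ∝ (1+αΔT), so R_B/R_A = (1 + 48/100) × (1 + 36.8/100)⁻² × (1 + 0.001×128)
= 1.48 × 0.5343 × 1.128 = 0.892

0.892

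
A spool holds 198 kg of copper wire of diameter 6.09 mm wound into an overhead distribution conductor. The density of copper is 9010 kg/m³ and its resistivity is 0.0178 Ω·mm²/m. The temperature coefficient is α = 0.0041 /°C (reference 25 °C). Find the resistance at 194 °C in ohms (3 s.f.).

0.780 Ω

ρ = 0.0178 Ω·mm²/m = 1.78×10^-8 Ω·m
A = π(d/2)² = π(3.0450e-03 m)² = 2.9129e-05 m²
L = m/(density·A) = 198/(9010×2.9129e-05) = 754.4 m
R = ρL/A = (1.78×10^-8)(754.4)/(2.9129e-05) = 0.461 Ω
R(194 °C) = 0.461 × (1 + 0.0041×169) = 0.780 Ω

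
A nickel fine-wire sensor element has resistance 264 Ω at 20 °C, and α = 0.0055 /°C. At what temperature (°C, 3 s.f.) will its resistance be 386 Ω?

104 °C

R = R₀(1 + α(T − T₀)) ⇒ T = T₀ + (R/R₀ − 1)/α
T = 20 + (386/264 − 1)/0.0055 = 20 + (0.4621)/0.0055 = 104 °C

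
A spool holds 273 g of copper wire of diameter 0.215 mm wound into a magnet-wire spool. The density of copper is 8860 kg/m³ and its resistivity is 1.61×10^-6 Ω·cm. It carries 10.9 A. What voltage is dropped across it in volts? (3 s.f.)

ρ = 1.61×10^-6 Ω·cm = 1.61×10^-8 Ω·m
A = π(d/2)² = π(1.0750e-04 m)² = 3.6305e-08 m²
L = m/(density·A) = 0.273/(8860×3.6305e-08) = 848.7 m
R = ρL/A = (1.61×10^-8)(848.7)/(3.6305e-08) = 376.4 Ω
V = IR = 10.9 × 376.4 = 4100 V

4100 V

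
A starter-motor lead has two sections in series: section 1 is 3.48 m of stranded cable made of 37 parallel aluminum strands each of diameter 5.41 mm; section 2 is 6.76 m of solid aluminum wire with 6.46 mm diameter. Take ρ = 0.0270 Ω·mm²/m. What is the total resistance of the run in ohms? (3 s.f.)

0.00568 Ω

ρ = 0.0270 Ω·mm²/m = 2.70×10^-8 Ω·m
Section 1: A_strand = π(2.7050e-03)² = 2.299e-05 m²; R₁ = ρL/(N·A_s) = (2.70×10^-8)(3.48)/(37×2.299e-05) = 1.105×10^-4 Ω
Section 2: A = π(d/2)² = π(3.2300e-03 m)² = 3.278e-05 m²
R₂ = (2.70×10^-8)(6.76)/(3.278e-05) = 0.005569 Ω
R = R₁ + R₂ = 0.00568 Ω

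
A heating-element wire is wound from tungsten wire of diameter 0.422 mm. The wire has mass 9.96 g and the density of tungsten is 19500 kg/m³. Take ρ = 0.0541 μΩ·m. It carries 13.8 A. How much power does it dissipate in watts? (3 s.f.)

ρ = 0.0541 μΩ·m = 5.41×10^-8 Ω·m
A = π(d/2)² = π(2.1100e-04 m)² = 1.3987e-07 m²
L = m/(density·A) = 0.00996/(19500×1.3987e-07) = 3.652 m
R = ρL/A = (5.41×10^-8)(3.652)/(1.3987e-07) = 1.413 Ω
P = I²R = (13.8)² × 1.413 = 269 W

269 W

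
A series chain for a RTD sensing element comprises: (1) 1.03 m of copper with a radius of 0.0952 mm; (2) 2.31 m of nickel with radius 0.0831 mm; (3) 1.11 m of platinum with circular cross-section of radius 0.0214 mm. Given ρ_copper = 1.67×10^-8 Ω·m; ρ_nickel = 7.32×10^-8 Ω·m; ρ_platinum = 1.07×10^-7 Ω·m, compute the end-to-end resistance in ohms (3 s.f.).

Seg 1: A = πr² = π(9.5200e-05 m)² = 2.847e-08 m²
R_1 = (1.67×10^-8)(1.03)/(2.847e-08) = 0.6041 Ω
Seg 2: A = πr² = π(8.3100e-05 m)² = 2.169e-08 m²
R_2 = (7.32×10^-8)(2.31)/(2.169e-08) = 7.794 Ω
Seg 3: A = πr² = π(2.1400e-05 m)² = 1.439e-09 m²
R_3 = (1.07×10^-7)(1.11)/(1.439e-09) = 82.55 Ω
R_total = R_1 + R_2 + R_3 = 91.0 Ω

91.0 Ω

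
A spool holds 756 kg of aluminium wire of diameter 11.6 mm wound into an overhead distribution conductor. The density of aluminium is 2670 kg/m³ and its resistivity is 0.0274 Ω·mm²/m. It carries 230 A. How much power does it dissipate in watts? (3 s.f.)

36700 W

ρ = 0.0274 Ω·mm²/m = 2.74×10^-8 Ω·m
A = π(d/2)² = π(5.8000e-03 m)² = 1.0568e-04 m²
L = m/(density·A) = 756/(2670×1.0568e-04) = 2679 m
R = ρL/A = (2.74×10^-8)(2679)/(1.0568e-04) = 0.6946 Ω
P = I²R = (230)² × 0.6946 = 36700 W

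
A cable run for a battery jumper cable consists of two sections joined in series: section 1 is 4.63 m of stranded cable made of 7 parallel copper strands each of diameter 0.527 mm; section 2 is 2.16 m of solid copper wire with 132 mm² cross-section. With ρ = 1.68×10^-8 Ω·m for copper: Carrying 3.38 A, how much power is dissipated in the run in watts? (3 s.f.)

Section 1: A_strand = π(2.6350e-04)² = 2.181e-07 m²; R₁ = ρL/(N·A_s) = (1.68×10^-8)(4.63)/(7×2.181e-07) = 0.05094 Ω
Section 2: A = 132 mm² = 1.320e-04 m²
R₂ = (1.68×10^-8)(2.16)/(1.320e-04) = 2.749×10^-4 Ω
R = R₁ + R₂ = 0.05122 Ω
P = I²R = (3.38)² × 0.05122 = 0.585 W

0.585 W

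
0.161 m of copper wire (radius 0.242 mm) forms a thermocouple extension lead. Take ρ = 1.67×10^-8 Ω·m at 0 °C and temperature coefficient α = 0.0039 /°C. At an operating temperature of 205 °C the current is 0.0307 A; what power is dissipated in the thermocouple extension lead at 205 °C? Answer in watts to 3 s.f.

2.48×10^-5 W

A = πr² = π(2.4200e-04 m)² = 1.840e-07 m²
R₍0₎ = ρL/A = (1.67×10^-8)(0.161)/(1.840e-07) = 0.01461 Ω
R₍205₎ = R₍0₎(1 + αΔT) = 0.01461 × (1 + 0.0039×205) = 0.0263 Ω
P = I²R = (0.0307)² × 0.0263 = 2.48×10^-5 W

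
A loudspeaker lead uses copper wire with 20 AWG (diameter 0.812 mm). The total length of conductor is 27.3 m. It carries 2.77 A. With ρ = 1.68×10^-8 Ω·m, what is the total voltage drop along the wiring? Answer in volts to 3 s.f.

2.45 V

A = π(0.812/2 mm)² = π(4.0600e-04 m)² = 5.178e-07 m²
R = ρL/A = (1.68×10^-8)(27.3)/(5.178e-07) = 0.8857 Ω
V = IR = 2.77 × 0.8857 = 2.45 V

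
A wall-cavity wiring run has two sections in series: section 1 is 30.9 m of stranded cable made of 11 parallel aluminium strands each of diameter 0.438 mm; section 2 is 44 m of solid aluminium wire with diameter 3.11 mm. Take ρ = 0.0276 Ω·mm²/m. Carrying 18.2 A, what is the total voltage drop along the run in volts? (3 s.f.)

12.3 V

ρ = 0.0276 Ω·mm²/m = 2.76×10^-8 Ω·m
Section 1: A_strand = π(2.1900e-04)² = 1.507e-07 m²; R₁ = ρL/(N·A_s) = (2.76×10^-8)(30.9)/(11×1.507e-07) = 0.5146 Ω
Section 2: A = π(d/2)² = π(1.5550e-03 m)² = 7.596e-06 m²
R₂ = (2.76×10^-8)(44)/(7.596e-06) = 0.1599 Ω
R = R₁ + R₂ = 0.6744 Ω
V = IR = 18.2 × 0.6744 = 12.3 V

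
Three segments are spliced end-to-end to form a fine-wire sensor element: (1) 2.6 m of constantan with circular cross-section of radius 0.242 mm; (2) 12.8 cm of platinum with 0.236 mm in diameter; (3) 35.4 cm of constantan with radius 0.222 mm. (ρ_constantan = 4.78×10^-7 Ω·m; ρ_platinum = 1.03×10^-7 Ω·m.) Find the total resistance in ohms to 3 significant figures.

8.15 Ω

Seg 1: A = πr² = π(2.4200e-04 m)² = 1.840e-07 m²
R_1 = (4.78×10^-7)(2.6)/(1.840e-07) = 6.755 Ω
Seg 2: A = π(d/2)² = π(1.1800e-04 m)² = 4.374e-08 m²
R_2 = (1.03×10^-7)(0.128)/(4.374e-08) = 0.3014 Ω
Seg 3: A = πr² = π(2.2200e-04 m)² = 1.548e-07 m²
R_3 = (4.78×10^-7)(0.354)/(1.548e-07) = 1.093 Ω
R_total = R_1 + R_2 + R_3 = 8.15 Ω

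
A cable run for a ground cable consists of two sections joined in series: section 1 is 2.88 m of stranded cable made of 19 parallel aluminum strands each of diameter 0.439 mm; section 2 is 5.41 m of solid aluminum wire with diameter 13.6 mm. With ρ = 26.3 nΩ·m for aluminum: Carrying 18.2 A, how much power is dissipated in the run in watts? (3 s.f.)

9.05 W

ρ = 26.3 nΩ·m = 2.63×10^-8 Ω·m
Section 1: A_strand = π(2.1950e-04)² = 1.514e-07 m²; R₁ = ρL/(N·A_s) = (2.63×10^-8)(2.88)/(19×1.514e-07) = 0.02634 Ω
Section 2: A = π(d/2)² = π(6.8000e-03 m)² = 1.453e-04 m²
R₂ = (2.63×10^-8)(5.41)/(1.453e-04) = 9.795×10^-4 Ω
R = R₁ + R₂ = 0.02732 Ω
P = I²R = (18.2)² × 0.02732 = 9.05 W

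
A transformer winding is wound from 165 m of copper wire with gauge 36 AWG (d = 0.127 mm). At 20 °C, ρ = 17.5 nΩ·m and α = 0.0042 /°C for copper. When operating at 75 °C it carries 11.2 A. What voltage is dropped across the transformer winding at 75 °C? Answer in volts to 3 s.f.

3140 V

ρ = 17.5 nΩ·m = 1.75×10^-8 Ω·m
A = π(0.127/2 mm)² = π(6.3500e-05 m)² = 1.267e-08 m²
R₍20₎ = ρL/A = (1.75×10^-8)(165)/(1.267e-08) = 227.9 Ω
R₍75₎ = R₍20₎(1 + αΔT) = 227.9 × (1 + 0.0042×55) = 280.6 Ω
V = IR = 11.2 × 280.6 = 3140 V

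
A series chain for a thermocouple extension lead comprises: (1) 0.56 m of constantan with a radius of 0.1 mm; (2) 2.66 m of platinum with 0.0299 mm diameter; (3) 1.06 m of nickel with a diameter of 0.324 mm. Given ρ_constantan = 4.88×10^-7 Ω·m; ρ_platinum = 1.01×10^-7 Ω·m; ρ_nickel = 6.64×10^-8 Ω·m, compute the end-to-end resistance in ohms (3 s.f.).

392 Ω

Seg 1: A = πr² = π(1.0000e-04 m)² = 3.142e-08 m²
R_1 = (4.88×10^-7)(0.56)/(3.142e-08) = 8.699 Ω
Seg 2: A = π(d/2)² = π(1.4950e-05 m)² = 7.022e-10 m²
R_2 = (1.01×10^-7)(2.66)/(7.022e-10) = 382.6 Ω
Seg 3: A = π(d/2)² = π(1.6200e-04 m)² = 8.245e-08 m²
R_3 = (6.64×10^-8)(1.06)/(8.245e-08) = 0.8537 Ω
R_total = R_1 + R_2 + R_3 = 392 Ω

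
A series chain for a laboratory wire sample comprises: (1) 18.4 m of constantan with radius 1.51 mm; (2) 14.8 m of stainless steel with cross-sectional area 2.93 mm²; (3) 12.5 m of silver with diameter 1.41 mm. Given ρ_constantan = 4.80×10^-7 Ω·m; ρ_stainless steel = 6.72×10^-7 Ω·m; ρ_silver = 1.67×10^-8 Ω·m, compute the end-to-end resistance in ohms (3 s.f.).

4.76 Ω

Seg 1: A = πr² = π(1.5100e-03 m)² = 7.163e-06 m²
R_1 = (4.80×10^-7)(18.4)/(7.163e-06) = 1.233 Ω
Seg 2: A = 2.93 mm² = 2.930e-06 m²
R_2 = (6.72×10^-7)(14.8)/(2.930e-06) = 3.394 Ω
Seg 3: A = π(d/2)² = π(7.0500e-04 m)² = 1.561e-06 m²
R_3 = (1.67×10^-8)(12.5)/(1.561e-06) = 0.1337 Ω
R_total = R_1 + R_2 + R_3 = 4.76 Ω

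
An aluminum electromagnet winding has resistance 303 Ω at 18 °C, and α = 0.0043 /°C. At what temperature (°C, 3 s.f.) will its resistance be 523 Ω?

R = R₀(1 + α(T − T₀)) ⇒ T = T₀ + (R/R₀ − 1)/α
T = 18 + (523/303 − 1)/0.0043 = 18 + (0.7261)/0.0043 = 187 °C

187 °C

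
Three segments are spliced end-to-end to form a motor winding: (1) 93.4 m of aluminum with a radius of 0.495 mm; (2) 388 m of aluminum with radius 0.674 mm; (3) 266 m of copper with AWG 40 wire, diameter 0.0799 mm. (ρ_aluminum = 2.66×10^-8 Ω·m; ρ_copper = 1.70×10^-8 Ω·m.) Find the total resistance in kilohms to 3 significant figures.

0.912 kΩ

Seg 1: A = πr² = π(4.9500e-04 m)² = 7.698e-07 m²
R_1 = (2.66×10^-8)(93.4)/(7.698e-07) = 3.228 Ω
Seg 2: A = πr² = π(6.7400e-04 m)² = 1.427e-06 m²
R_2 = (2.66×10^-8)(388)/(1.427e-06) = 7.232 Ω
Seg 3: A = π(0.0799/2 mm)² = π(3.9950e-05 m)² = 5.014e-09 m²
R_3 = (1.70×10^-8)(266)/(5.014e-09) = 901.9 Ω
R_total = R_1 + R_2 + R_3 = 0.912 kΩ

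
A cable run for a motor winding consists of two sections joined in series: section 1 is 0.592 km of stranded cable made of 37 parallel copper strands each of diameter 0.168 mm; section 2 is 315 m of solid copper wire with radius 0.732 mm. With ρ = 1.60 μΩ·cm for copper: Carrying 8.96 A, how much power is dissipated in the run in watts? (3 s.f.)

ρ = 1.60 μΩ·cm = 1.60×10^-8 Ω·m
Section 1: A_strand = π(8.4000e-05)² = 2.217e-08 m²; R₁ = ρL/(N·A_s) = (1.60×10^-8)(592)/(37×2.217e-08) = 11.55 Ω
Section 2: A = πr² = π(7.3200e-04 m)² = 1.683e-06 m²
R₂ = (1.60×10^-8)(315)/(1.683e-06) = 2.994 Ω
R = R₁ + R₂ = 14.54 Ω
P = I²R = (8.96)² × 14.54 = 1170 W

1170 W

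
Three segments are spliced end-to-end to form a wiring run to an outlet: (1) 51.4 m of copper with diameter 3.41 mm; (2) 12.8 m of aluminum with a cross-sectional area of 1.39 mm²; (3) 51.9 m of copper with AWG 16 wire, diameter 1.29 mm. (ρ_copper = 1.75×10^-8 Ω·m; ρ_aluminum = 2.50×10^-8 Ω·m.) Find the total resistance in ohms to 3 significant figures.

1.02 Ω

Seg 1: A = π(d/2)² = π(1.7050e-03 m)² = 9.133e-06 m²
R_1 = (1.75×10^-8)(51.4)/(9.133e-06) = 0.09849 Ω
Seg 2: A = 1.39 mm² = 1.390e-06 m²
R_2 = (2.50×10^-8)(12.8)/(1.390e-06) = 0.2302 Ω
Seg 3: A = π(1.29/2 mm)² = π(6.4500e-04 m)² = 1.307e-06 m²
R_3 = (1.75×10^-8)(51.9)/(1.307e-06) = 0.6949 Ω
R_total = R_1 + R_2 + R_3 = 1.02 Ω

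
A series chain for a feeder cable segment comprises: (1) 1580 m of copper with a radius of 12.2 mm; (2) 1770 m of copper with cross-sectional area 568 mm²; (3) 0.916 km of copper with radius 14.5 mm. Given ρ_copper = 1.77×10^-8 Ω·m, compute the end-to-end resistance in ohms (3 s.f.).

0.140 Ω

Seg 1: A = πr² = π(1.2200e-02 m)² = 4.676e-04 m²
R_1 = (1.77×10^-8)(1580)/(4.676e-04) = 0.05981 Ω
Seg 2: A = 568 mm² = 5.680e-04 m²
R_2 = (1.77×10^-8)(1770)/(5.680e-04) = 0.05516 Ω
Seg 3: A = πr² = π(1.4500e-02 m)² = 6.605e-04 m²
R_3 = (1.77×10^-8)(916)/(6.605e-04) = 0.02455 Ω
R_total = R_1 + R_2 + R_3 = 0.140 Ω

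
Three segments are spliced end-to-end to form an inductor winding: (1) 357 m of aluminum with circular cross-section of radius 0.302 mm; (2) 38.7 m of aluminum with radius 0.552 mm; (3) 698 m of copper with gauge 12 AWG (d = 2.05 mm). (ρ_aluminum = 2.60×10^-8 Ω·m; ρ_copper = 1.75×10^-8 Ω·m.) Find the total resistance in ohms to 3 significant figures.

Seg 1: A = πr² = π(3.0200e-04 m)² = 2.865e-07 m²
R_1 = (2.60×10^-8)(357)/(2.865e-07) = 32.39 Ω
Seg 2: A = πr² = π(5.5200e-04 m)² = 9.573e-07 m²
R_2 = (2.60×10^-8)(38.7)/(9.573e-07) = 1.051 Ω
Seg 3: A = π(2.05/2 mm)² = π(1.0250e-03 m)² = 3.301e-06 m²
R_3 = (1.75×10^-8)(698)/(3.301e-06) = 3.701 Ω
R_total = R_1 + R_2 + R_3 = 37.1 Ω

37.1 Ω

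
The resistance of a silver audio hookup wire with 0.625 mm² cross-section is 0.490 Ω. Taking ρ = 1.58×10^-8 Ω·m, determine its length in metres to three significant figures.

19.4 m

A = 0.625 mm² = 6.250e-07 m²
L = RA/ρ = (0.49)(6.250e-07)/(1.58×10^-8) = 19.4 m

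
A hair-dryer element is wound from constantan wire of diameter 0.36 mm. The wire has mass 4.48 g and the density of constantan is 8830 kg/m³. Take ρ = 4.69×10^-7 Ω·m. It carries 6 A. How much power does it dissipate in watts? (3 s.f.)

827 W

A = π(d/2)² = π(1.8000e-04 m)² = 1.0179e-07 m²
L = m/(density·A) = 0.00448/(8830×1.0179e-07) = 4.985 m
R = ρL/A = (4.69×10^-7)(4.985)/(1.0179e-07) = 22.97 Ω
P = I²R = (6)² × 22.97 = 827 W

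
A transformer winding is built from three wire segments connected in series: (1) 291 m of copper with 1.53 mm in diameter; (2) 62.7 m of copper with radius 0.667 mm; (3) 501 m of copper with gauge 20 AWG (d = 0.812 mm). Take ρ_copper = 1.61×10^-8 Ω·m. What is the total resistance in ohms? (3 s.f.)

Seg 1: A = π(d/2)² = π(7.6500e-04 m)² = 1.839e-06 m²
R_1 = (1.61×10^-8)(291)/(1.839e-06) = 2.548 Ω
Seg 2: A = πr² = π(6.6700e-04 m)² = 1.398e-06 m²
R_2 = (1.61×10^-8)(62.7)/(1.398e-06) = 0.7223 Ω
Seg 3: A = π(0.812/2 mm)² = π(4.0600e-04 m)² = 5.178e-07 m²
R_3 = (1.61×10^-8)(501)/(5.178e-07) = 15.58 Ω
R_total = R_1 + R_2 + R_3 = 18.8 Ω

18.8 Ω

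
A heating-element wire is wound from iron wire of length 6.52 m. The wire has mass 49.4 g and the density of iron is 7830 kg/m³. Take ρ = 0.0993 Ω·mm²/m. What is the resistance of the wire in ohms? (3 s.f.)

ρ = 0.0993 Ω·mm²/m = 9.93×10^-8 Ω·m
A = m/(density·L) = 0.0494/(7830×6.52) = 9.6765e-07 m²
R = ρL/A = (9.93×10^-8)(6.52)/(9.6765e-07) = 0.669 Ω

0.669 Ω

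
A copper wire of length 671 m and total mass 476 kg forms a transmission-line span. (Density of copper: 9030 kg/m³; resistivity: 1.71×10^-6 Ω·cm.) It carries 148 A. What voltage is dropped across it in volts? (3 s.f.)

21.6 V

ρ = 1.71×10^-6 Ω·cm = 1.71×10^-8 Ω·m
A = m/(density·L) = 476/(9030×671) = 7.8559e-05 m²
R = ρL/A = (1.71×10^-8)(671)/(7.8559e-05) = 0.1461 Ω
V = IR = 148 × 0.1461 = 21.6 V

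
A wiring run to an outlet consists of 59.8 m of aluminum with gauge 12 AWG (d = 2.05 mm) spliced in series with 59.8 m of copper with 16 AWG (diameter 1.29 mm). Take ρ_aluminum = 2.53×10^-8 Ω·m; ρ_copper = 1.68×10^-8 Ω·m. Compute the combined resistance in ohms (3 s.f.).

1.23 Ω

Segment 1: A = π(2.05/2 mm)² = π(1.0250e-03 m)² = 3.301e-06 m²
R₁ = ρL/A = (2.53×10^-8)(59.8)/(3.301e-06) = 0.4584 Ω
Segment 2: A = π(1.29/2 mm)² = π(6.4500e-04 m)² = 1.307e-06 m²
R₂ = (1.68×10^-8)(59.8)/(1.307e-06) = 0.7687 Ω
R = R₁ + R₂ = 1.23 Ω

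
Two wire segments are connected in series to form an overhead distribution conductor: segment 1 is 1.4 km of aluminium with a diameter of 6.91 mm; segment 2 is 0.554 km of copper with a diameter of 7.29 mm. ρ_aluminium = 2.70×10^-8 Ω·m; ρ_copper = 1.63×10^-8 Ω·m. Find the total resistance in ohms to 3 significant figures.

1.22 Ω

Segment 1: A = π(d/2)² = π(3.4550e-03 m)² = 3.750e-05 m²
R₁ = ρL/A = (2.70×10^-8)(1400)/(3.750e-05) = 1.008 Ω
Segment 2: A = π(d/2)² = π(3.6450e-03 m)² = 4.174e-05 m²
R₂ = (1.63×10^-8)(554)/(4.174e-05) = 0.2163 Ω
R = R₁ + R₂ = 1.22 Ω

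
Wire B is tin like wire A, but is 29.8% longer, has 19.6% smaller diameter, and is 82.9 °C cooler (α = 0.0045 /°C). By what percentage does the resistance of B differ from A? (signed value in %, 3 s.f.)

R ∝ ρL/d² with ρ ∝ (1+αΔT), so R_B/R_A = (1 + 29.8/100) × (1 − 19.6/100)⁻² × (1 − 0.0045×82.9)
= 1.298 × 1.547 × 0.627 = 1.259
(R_B − R_A)/R_A = 1.259 − 1 = 25.9%

25.9%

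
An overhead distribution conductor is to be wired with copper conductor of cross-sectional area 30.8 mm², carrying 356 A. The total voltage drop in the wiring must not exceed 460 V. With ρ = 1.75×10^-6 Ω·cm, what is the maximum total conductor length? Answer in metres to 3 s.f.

2270 m

ρ = 1.75×10^-6 Ω·cm = 1.75×10^-8 Ω·m
A = 30.8 mm² = 3.080e-05 m²
L_max = V_max·A/(1·ρI) = (460)(3.080e-05)/(1.75×10^-8×356) = 2270 m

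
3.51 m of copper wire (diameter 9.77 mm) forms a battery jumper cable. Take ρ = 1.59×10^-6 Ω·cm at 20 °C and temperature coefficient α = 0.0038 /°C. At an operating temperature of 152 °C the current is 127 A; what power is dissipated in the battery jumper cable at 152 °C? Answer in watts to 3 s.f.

18.0 W

ρ = 1.59×10^-6 Ω·cm = 1.59×10^-8 Ω·m
A = π(d/2)² = π(4.8850e-03 m)² = 7.497e-05 m²
R₍20₎ = ρL/A = (1.59×10^-8)(3.51)/(7.497e-05) = 7.444×10^-4 Ω
R₍152₎ = R₍20₎(1 + αΔT) = 7.444×10^-4 × (1 + 0.0038×132) = 0.001118 Ω
P = I²R = (127)² × 0.001118 = 18.0 W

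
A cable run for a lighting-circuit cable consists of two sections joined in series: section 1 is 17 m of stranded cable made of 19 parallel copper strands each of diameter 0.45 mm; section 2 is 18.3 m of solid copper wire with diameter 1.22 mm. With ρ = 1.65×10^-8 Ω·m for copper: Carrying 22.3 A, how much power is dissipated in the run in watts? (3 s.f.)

Section 1: A_strand = π(2.2500e-04)² = 1.590e-07 m²; R₁ = ρL/(N·A_s) = (1.65×10^-8)(17)/(19×1.590e-07) = 0.09282 Ω
Section 2: A = π(d/2)² = π(6.1000e-04 m)² = 1.169e-06 m²
R₂ = (1.65×10^-8)(18.3)/(1.169e-06) = 0.2583 Ω
R = R₁ + R₂ = 0.3511 Ω
P = I²R = (22.3)² × 0.3511 = 175 W

175 W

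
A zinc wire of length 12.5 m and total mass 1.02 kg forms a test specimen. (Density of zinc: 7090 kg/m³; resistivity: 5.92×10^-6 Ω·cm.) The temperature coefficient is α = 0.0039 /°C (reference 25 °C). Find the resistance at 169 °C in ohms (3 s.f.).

ρ = 5.92×10^-6 Ω·cm = 5.92×10^-8 Ω·m
A = m/(density·L) = 1.02/(7090×12.5) = 1.1509e-05 m²
R = ρL/A = (5.92×10^-8)(12.5)/(1.1509e-05) = 0.0643 Ω
R(169 °C) = 0.0643 × (1 + 0.0039×144) = 0.100 Ω

0.100 Ω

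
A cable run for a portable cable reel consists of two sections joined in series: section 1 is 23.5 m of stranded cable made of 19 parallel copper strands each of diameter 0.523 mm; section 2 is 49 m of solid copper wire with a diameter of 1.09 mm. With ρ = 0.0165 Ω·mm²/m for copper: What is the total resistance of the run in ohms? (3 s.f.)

0.961 Ω

ρ = 0.0165 Ω·mm²/m = 1.65×10^-8 Ω·m
Section 1: A_strand = π(2.6150e-04)² = 2.148e-07 m²; R₁ = ρL/(N·A_s) = (1.65×10^-8)(23.5)/(19×2.148e-07) = 0.095 Ω
Section 2: A = π(d/2)² = π(5.4500e-04 m)² = 9.331e-07 m²
R₂ = (1.65×10^-8)(49)/(9.331e-07) = 0.8664 Ω
R = R₁ + R₂ = 0.961 Ω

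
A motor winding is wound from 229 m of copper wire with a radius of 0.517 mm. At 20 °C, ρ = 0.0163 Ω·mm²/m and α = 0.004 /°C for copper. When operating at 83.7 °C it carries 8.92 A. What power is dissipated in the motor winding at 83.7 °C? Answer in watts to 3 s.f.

ρ = 0.0163 Ω·mm²/m = 1.63×10^-8 Ω·m
A = πr² = π(5.1700e-04 m)² = 8.397e-07 m²
R₍20₎ = ρL/A = (1.63×10^-8)(229)/(8.397e-07) = 4.445 Ω
R₍83.7₎ = R₍20₎(1 + αΔT) = 4.445 × (1 + 0.004×63.7) = 5.578 Ω
P = I²R = (8.92)² × 5.578 = 444 W

444 W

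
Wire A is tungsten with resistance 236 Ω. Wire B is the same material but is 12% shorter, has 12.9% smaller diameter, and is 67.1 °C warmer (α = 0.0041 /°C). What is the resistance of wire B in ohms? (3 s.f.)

R ∝ ρL/d² with ρ ∝ (1+αΔT), so R_B/R_A = (1 − 12/100) × (1 − 12.9/100)⁻² × (1 + 0.0041×67.1)
= 0.88 × 1.318 × 1.275 = 1.479
R_B = 1.479 × 236 = 349 Ω

349 Ω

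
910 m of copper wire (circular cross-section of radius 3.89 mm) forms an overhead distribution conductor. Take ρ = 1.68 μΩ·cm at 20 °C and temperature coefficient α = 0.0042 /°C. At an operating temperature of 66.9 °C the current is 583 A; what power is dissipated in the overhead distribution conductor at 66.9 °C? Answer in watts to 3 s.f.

ρ = 1.68 μΩ·cm = 1.68×10^-8 Ω·m
A = πr² = π(3.8900e-03 m)² = 4.754e-05 m²
R₍20₎ = ρL/A = (1.68×10^-8)(910)/(4.754e-05) = 0.3216 Ω
R₍66.9₎ = R₍20₎(1 + αΔT) = 0.3216 × (1 + 0.0042×46.9) = 0.3849 Ω
P = I²R = (583)² × 0.3849 = 1.31×10^5 W

1.31×10^5 W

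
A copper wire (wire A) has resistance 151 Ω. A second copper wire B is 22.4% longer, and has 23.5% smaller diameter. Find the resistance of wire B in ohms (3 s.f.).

316 Ω

R ∝ L/d², so R_B/R_A = (1 + 22.4/100) × (1 − 23.5/100)⁻²
= 1.224 × 1.709 = 2.091
R_B = 2.091 × 151 = 316 Ω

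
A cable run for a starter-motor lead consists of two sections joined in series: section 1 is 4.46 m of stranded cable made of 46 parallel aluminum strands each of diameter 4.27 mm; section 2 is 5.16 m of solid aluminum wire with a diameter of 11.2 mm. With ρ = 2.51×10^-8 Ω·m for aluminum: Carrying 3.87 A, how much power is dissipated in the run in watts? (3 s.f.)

0.0222 W

Section 1: A_strand = π(2.1350e-03)² = 1.432e-05 m²; R₁ = ρL/(N·A_s) = (2.51×10^-8)(4.46)/(46×1.432e-05) = 1.699×10^-4 Ω
Section 2: A = π(d/2)² = π(5.6000e-03 m)² = 9.852e-05 m²
R₂ = (2.51×10^-8)(5.16)/(9.852e-05) = 0.001315 Ω
R = R₁ + R₂ = 0.001485 Ω
P = I²R = (3.87)² × 0.001485 = 0.0222 W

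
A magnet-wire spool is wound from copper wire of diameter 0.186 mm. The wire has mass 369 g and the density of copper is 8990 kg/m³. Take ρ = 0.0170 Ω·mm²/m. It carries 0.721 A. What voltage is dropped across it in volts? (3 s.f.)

ρ = 0.0170 Ω·mm²/m = 1.70×10^-8 Ω·m
A = π(d/2)² = π(9.3000e-05 m)² = 2.7172e-08 m²
L = m/(density·A) = 0.369/(8990×2.7172e-08) = 1511 m
R = ρL/A = (1.70×10^-8)(1511)/(2.7172e-08) = 945.1 Ω
V = IR = 0.721 × 945.1 = 681 V

681 V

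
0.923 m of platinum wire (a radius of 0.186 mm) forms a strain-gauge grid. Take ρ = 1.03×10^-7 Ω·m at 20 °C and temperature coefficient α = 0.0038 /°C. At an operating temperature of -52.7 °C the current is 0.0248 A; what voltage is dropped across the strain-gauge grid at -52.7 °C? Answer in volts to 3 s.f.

A = πr² = π(1.8600e-04 m)² = 1.087e-07 m²
R₍20₎ = ρL/A = (1.03×10^-7)(0.923)/(1.087e-07) = 0.8747 Ω
R₍-52.7₎ = R₍20₎(1 + αΔT) = 0.8747 × (1 + 0.0038×-72.7) = 0.6331 Ω
V = IR = 0.0248 × 0.6331 = 0.0157 V

0.0157 V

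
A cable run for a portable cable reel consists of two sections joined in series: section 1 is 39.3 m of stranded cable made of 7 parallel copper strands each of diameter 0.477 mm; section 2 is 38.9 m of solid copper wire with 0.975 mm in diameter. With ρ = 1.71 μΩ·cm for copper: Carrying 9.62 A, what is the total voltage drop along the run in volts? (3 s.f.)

ρ = 1.71 μΩ·cm = 1.71×10^-8 Ω·m
Section 1: A_strand = π(2.3850e-04)² = 1.787e-07 m²; R₁ = ρL/(N·A_s) = (1.71×10^-8)(39.3)/(7×1.787e-07) = 0.5372 Ω
Section 2: A = π(d/2)² = π(4.8750e-04 m)² = 7.466e-07 m²
R₂ = (1.71×10^-8)(38.9)/(7.466e-07) = 0.8909 Ω
R = R₁ + R₂ = 1.428 Ω
V = IR = 9.62 × 1.428 = 13.7 V

13.7 V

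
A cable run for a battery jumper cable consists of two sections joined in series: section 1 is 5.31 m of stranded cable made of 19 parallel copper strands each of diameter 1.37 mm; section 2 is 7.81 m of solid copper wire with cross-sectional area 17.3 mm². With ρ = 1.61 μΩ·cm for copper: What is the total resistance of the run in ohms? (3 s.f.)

ρ = 1.61 μΩ·cm = 1.61×10^-8 Ω·m
Section 1: A_strand = π(6.8500e-04)² = 1.474e-06 m²; R₁ = ρL/(N·A_s) = (1.61×10^-8)(5.31)/(19×1.474e-06) = 0.003052 Ω
Section 2: A = 17.3 mm² = 1.730e-05 m²
R₂ = (1.61×10^-8)(7.81)/(1.730e-05) = 0.007268 Ω
R = R₁ + R₂ = 0.0103 Ω

0.0103 Ω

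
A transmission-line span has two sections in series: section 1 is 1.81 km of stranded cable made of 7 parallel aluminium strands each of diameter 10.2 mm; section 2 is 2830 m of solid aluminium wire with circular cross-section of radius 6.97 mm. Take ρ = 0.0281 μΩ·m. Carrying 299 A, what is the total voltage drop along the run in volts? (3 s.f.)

ρ = 0.0281 μΩ·m = 2.81×10^-8 Ω·m
Section 1: A_strand = π(5.1000e-03)² = 8.171e-05 m²; R₁ = ρL/(N·A_s) = (2.81×10^-8)(1810)/(7×8.171e-05) = 0.08892 Ω
Section 2: A = πr² = π(6.9700e-03 m)² = 1.526e-04 m²
R₂ = (2.81×10^-8)(2830)/(1.526e-04) = 0.521 Ω
R = R₁ + R₂ = 0.61 Ω
V = IR = 299 × 0.61 = 182 V

182 V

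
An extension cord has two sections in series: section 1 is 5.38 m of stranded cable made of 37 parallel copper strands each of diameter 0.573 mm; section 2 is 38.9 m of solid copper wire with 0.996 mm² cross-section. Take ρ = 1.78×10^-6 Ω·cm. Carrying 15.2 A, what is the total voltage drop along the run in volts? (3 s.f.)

10.7 V

ρ = 1.78×10^-6 Ω·cm = 1.78×10^-8 Ω·m
Section 1: A_strand = π(2.8650e-04)² = 2.579e-07 m²; R₁ = ρL/(N·A_s) = (1.78×10^-8)(5.38)/(37×2.579e-07) = 0.01004 Ω
Section 2: A = 0.996 mm² = 9.960e-07 m²
R₂ = (1.78×10^-8)(38.9)/(9.960e-07) = 0.6952 Ω
R = R₁ + R₂ = 0.7052 Ω
V = IR = 15.2 × 0.7052 = 10.7 V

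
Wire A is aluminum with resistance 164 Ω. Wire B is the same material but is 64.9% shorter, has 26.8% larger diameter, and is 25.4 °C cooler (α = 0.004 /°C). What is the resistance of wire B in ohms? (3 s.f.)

R ∝ ρL/d² with ρ ∝ (1+αΔT), so R_B/R_A = (1 − 64.9/100) × (1 + 26.8/100)⁻² × (1 − 0.004×25.4)
= 0.351 × 0.622 × 0.8984 = 0.1961
R_B = 0.1961 × 164 = 32.2 Ω

32.2 Ω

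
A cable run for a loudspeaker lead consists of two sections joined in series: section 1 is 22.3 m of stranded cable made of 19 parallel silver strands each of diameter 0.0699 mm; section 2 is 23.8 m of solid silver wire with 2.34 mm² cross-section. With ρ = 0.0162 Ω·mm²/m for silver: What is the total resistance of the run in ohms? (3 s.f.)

5.12 Ω

ρ = 0.0162 Ω·mm²/m = 1.62×10^-8 Ω·m
Section 1: A_strand = π(3.4950e-05)² = 3.837e-09 m²; R₁ = ρL/(N·A_s) = (1.62×10^-8)(22.3)/(19×3.837e-09) = 4.955 Ω
Section 2: A = 2.34 mm² = 2.340e-06 m²
R₂ = (1.62×10^-8)(23.8)/(2.340e-06) = 0.1648 Ω
R = R₁ + R₂ = 5.12 Ω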